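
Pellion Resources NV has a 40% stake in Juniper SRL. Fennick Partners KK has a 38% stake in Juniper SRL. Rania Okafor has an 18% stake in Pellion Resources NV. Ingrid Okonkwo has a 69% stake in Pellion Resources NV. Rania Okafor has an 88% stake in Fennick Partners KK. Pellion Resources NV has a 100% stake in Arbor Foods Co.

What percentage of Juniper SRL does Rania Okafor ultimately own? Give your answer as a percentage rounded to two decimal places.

40.64%

Rania reaches Juniper along 2 paths.
Via Pellion: 18% × 40% = 7.2%.
Via Fennick: 88% × 38% = 33.44%.
Total: 7.2% + 33.44% = 40.64%.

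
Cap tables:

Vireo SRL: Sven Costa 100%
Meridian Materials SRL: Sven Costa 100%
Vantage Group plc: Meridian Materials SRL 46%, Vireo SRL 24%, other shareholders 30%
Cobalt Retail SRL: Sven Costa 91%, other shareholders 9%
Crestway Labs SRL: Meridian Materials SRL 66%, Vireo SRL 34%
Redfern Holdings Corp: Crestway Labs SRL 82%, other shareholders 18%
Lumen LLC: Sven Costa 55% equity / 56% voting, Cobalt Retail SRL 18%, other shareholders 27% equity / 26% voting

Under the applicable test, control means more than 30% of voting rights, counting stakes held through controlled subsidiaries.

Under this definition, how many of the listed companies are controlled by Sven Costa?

7

Sven holds 100% of Vireo, so Sven controls Vireo.
Sven holds 100% of Meridian, so Sven controls Meridian.
Meridian and Vireo together hold 46% + 24% = 70% of Vantage, so Sven controls Vantage.
Sven holds 91% of Cobalt, so Sven controls Cobalt.
Meridian and Vireo together hold 66% + 34% = 100% of Crestway, so Sven controls Crestway.
Crestway holds 82% of Redfern, so Sven controls Redfern.
Sven and Cobalt together hold 56% + 18% = 74% of Lumen, so Sven controls Lumen.
Sven controls 7 companies.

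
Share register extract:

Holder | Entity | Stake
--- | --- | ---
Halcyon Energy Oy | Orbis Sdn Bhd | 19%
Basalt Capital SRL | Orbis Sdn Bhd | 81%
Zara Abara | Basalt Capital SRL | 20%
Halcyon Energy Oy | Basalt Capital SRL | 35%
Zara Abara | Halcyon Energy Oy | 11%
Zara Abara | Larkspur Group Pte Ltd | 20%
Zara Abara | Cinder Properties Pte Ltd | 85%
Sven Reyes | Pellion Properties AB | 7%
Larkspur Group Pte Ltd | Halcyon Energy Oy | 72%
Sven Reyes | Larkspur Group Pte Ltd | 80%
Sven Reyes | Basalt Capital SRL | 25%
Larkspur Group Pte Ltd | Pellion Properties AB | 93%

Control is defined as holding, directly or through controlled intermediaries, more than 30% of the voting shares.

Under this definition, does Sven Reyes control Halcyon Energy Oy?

Sven holds 80% of Larkspur, so Sven controls Larkspur.
Larkspur holds 72% of Halcyon, so Sven controls Halcyon.

Yes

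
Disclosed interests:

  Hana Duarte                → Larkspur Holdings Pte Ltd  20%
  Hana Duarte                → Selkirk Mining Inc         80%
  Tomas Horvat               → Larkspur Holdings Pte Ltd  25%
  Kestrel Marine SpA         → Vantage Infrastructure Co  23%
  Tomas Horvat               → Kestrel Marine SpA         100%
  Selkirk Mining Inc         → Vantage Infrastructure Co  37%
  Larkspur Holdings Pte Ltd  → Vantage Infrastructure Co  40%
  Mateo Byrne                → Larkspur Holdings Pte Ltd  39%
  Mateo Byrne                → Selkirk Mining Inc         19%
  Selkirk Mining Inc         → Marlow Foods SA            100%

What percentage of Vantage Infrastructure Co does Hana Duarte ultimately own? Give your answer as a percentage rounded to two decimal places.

37.60%

Hana reaches Vantage along 2 paths.
Via Larkspur: 20% × 40% = 8%.
Via Selkirk: 80% × 37% = 29.6%.
Total: 8% + 29.6% = 37.6%.
Rounded: 37.60%.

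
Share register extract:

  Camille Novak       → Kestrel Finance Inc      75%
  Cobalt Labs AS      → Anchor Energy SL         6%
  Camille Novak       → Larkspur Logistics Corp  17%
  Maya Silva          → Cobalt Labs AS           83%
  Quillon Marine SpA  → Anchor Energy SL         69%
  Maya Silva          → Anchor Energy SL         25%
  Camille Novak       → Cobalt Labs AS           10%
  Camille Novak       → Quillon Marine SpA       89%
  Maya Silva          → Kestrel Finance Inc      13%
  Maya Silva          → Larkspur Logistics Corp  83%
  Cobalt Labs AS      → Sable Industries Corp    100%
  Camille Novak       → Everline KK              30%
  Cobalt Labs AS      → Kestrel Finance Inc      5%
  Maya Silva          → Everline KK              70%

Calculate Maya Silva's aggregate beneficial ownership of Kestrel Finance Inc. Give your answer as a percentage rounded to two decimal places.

Maya reaches Kestrel along 2 paths.
Via Cobalt: 83% × 5% = 4.15%.
Direct stake: 13% = 13%.
Total: 4.15% + 13% = 17.15%.

17.15%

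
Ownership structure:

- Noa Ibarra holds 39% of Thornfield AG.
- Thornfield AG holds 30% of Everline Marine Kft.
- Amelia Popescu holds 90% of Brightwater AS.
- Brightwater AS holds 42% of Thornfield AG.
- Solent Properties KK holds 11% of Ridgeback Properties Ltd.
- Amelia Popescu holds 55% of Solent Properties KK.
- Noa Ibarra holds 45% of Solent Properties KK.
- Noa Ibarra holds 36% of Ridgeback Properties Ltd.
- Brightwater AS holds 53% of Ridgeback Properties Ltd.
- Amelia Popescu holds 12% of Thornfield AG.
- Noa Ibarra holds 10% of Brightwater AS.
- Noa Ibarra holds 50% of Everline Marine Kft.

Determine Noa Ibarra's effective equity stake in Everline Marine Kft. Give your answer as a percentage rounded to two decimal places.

Noa reaches Everline along 3 paths.
Direct stake: 50% = 50%.
Via Thornfield: 39% × 30% = 11.7%.
Via Brightwater → Thornfield: 10% × 42% × 30% = 1.26%.
Total: 50% + 11.7% + 1.26% = 62.96%.

62.96%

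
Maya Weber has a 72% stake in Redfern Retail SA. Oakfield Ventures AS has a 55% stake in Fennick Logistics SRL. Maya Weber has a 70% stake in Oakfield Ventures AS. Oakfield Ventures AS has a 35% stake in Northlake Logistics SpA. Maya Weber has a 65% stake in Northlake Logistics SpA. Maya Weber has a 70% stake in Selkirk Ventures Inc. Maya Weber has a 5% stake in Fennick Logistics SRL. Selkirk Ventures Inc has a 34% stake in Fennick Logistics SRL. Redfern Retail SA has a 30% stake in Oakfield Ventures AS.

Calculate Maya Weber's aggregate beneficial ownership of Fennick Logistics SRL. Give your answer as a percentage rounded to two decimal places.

79.18%

Maya reaches Fennick along 4 paths.
Via Redfern → Oakfield: 72% × 30% × 55% = 11.88%.
Via Oakfield: 70% × 55% = 38.5%.
Via Selkirk: 70% × 34% = 23.8%.
Direct stake: 5% = 5%.
Total: 11.88% + 38.5% + 23.8% + 5% = 79.18%.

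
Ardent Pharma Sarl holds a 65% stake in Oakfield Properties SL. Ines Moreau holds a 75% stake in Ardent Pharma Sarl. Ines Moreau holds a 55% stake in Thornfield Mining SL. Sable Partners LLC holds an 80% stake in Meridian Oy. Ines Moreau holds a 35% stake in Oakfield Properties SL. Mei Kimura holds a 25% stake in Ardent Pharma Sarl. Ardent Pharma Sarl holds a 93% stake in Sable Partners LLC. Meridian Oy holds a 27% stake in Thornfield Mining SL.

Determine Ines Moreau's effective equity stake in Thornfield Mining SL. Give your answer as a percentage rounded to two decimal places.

70.07%

Ines reaches Thornfield along 2 paths.
Direct stake: 55% = 55%.
Via Ardent → Sable → Meridian: 75% × 93% × 80% × 27% = 15.066%.
Total: 55% + 15.066% = 70.066%.
Rounded: 70.07%.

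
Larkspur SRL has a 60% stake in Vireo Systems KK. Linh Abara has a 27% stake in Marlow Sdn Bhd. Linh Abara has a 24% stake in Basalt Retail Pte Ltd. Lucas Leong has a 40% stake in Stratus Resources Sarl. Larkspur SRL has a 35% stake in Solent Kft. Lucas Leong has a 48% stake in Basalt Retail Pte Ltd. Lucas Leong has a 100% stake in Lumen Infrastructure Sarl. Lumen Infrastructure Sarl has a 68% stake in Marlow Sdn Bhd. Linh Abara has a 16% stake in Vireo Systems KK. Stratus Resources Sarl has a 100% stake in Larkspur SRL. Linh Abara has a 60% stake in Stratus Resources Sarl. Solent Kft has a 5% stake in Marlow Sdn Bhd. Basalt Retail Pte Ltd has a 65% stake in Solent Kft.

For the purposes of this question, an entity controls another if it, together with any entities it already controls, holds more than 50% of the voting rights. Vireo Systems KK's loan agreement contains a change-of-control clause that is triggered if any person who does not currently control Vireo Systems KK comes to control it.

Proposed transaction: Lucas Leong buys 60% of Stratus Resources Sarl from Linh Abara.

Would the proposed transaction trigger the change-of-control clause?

Yes

The purchase adds only to Lucas's holdings (Linh's stake shrinks), so Lucas is the only person who could newly come to control Vireo.
Lucas holds 100% of Lumen, so Lucas controls Lumen.
Lumen holds 68% of Marlow, so Lucas controls Marlow.
Neither Lucas nor any entity Lucas controls holds any voting interest in Vireo.
So before the transaction, Lucas does not control Vireo.
After the purchase, Lucas's direct stake in Stratus rises to 40% + 60% = 100%, and Linh's stake falls to 0%.
Lucas holds 100% of Stratus, so Lucas controls Stratus.
Stratus holds 100% of Larkspur, so Lucas controls Larkspur.
Larkspur holds 60% of Vireo, so Lucas controls Vireo.
Lucas did not control Vireo before and does after, so the clause is triggered.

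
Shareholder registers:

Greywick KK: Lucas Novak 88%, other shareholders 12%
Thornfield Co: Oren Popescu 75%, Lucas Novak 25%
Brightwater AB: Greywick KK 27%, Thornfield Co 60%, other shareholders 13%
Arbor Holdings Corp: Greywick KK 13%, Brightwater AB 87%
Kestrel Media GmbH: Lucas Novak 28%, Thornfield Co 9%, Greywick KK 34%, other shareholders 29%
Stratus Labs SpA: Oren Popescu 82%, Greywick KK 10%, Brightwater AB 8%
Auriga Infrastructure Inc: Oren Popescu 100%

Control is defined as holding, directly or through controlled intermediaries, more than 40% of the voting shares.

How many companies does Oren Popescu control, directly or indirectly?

5

Oren holds 75% of Thornfield, so Oren controls Thornfield.
Thornfield holds 60% of Brightwater, so Oren controls Brightwater.
Brightwater holds 87% of Arbor, so Oren controls Arbor.
Oren and Brightwater together hold 82% + 8% = 90% of Stratus, so Oren controls Stratus.
Oren holds 100% of Auriga, so Oren controls Auriga.
No other company's threshold is met.
Oren controls 5 companies.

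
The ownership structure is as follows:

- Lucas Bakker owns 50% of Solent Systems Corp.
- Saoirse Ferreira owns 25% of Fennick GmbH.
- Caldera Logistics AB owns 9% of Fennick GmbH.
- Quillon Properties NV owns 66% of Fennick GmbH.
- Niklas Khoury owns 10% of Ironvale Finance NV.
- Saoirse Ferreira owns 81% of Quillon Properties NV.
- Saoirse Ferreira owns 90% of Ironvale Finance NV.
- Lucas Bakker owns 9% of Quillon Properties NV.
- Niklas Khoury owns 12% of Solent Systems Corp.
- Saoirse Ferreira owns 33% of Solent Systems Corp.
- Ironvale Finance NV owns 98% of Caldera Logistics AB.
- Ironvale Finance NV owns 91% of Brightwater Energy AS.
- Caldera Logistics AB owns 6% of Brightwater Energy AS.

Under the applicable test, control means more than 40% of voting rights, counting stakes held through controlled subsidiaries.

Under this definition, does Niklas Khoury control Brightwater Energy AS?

No

Niklas's largest direct stake is 12% in Solent, which does not meet the threshold, so Niklas controls no company.
Neither Niklas nor any entity Niklas controls holds any voting interest in Brightwater.
So Niklas does not control Brightwater.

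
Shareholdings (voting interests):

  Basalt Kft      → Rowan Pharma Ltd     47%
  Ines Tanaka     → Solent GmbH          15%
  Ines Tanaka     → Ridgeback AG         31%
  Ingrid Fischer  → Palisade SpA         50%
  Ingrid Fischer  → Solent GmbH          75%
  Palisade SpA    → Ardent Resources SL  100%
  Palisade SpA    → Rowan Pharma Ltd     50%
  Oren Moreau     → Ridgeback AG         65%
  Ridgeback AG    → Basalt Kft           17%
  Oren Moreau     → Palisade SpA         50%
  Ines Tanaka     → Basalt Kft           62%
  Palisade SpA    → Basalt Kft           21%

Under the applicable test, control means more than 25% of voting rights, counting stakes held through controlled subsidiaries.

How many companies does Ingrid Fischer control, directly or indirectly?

4

Ingrid holds 50% of Palisade, so Ingrid controls Palisade.
Ingrid holds 75% of Solent, so Ingrid controls Solent.
Palisade holds 100% of Ardent, so Ingrid controls Ardent.
Palisade holds 50% of Rowan, so Ingrid controls Rowan.
No other company's threshold is met.
Ingrid controls 4 companies.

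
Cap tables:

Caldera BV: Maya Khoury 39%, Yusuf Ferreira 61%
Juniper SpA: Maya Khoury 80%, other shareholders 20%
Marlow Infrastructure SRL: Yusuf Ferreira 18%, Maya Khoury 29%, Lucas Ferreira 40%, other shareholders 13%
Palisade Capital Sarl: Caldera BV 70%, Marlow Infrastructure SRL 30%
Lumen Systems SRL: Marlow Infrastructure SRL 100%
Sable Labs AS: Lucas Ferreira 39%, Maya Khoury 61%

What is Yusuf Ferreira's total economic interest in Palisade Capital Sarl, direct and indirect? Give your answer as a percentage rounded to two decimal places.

Yusuf reaches Palisade along 2 paths.
Via Caldera: 61% × 70% = 42.7%.
Via Marlow: 18% × 30% = 5.4%.
Total: 42.7% + 5.4% = 48.1%.
Rounded: 48.10%.

48.10%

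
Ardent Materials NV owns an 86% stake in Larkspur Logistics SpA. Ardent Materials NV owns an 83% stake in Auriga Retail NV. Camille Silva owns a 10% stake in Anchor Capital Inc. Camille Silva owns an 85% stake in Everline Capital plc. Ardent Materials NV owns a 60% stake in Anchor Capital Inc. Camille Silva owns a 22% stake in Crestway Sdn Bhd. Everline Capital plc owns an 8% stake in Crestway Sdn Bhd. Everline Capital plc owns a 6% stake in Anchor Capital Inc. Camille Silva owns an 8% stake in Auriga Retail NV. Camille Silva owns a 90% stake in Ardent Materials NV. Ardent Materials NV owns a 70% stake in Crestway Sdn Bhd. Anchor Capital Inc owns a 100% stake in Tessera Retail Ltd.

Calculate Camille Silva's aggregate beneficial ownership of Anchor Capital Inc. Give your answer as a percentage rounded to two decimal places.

69.10%

Camille reaches Anchor along 3 paths.
Via Everline: 85% × 6% = 5.1%.
Direct stake: 10% = 10%.
Via Ardent: 90% × 60% = 54%.
Total: 5.1% + 10% + 54% = 69.1%.
Rounded: 69.10%.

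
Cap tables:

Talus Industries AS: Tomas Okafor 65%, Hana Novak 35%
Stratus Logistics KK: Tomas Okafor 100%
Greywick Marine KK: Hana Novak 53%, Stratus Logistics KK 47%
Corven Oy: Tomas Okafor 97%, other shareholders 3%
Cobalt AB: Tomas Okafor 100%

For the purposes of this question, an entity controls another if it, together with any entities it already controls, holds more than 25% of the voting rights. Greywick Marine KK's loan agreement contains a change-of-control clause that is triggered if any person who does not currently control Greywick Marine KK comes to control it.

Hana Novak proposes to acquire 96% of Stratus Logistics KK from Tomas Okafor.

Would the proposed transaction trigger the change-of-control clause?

No

The purchase adds only to Hana's holdings (Tomas's stake shrinks), so Hana is the only person who could newly come to control Greywick.
Hana holds 53% of Greywick, so Hana controls Greywick.
So Hana already controls Greywick before the transaction.
After the purchase, Hana holds 96% of Stratus directly, and Tomas's stake falls to 4%.
Hana controlled Greywick already, so this is not a new person acquiring control; every other person's position is unchanged or reduced.
No new person acquires control, so the clause is not triggered.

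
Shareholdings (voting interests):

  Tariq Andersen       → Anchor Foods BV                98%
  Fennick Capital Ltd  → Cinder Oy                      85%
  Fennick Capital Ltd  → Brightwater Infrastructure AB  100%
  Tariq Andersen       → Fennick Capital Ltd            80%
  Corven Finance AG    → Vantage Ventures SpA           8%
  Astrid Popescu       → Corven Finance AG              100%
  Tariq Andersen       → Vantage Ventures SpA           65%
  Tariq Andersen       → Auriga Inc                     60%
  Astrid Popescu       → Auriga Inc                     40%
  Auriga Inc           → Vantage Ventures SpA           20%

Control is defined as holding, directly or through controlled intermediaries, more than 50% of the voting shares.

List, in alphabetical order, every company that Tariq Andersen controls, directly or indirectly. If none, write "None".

Tariq holds 60% of Auriga, so Tariq controls Auriga.
Tariq holds 80% of Fennick, so Tariq controls Fennick.
Tariq holds 98% of Anchor, so Tariq controls Anchor.
Fennick holds 100% of Brightwater, so Tariq controls Brightwater.
Fennick holds 85% of Cinder, so Tariq controls Cinder.
Tariq and Auriga together hold 65% + 20% = 85% of Vantage, so Tariq controls Vantage.
No other company's threshold is met.

Anchor Foods BV, Auriga Inc, Brightwater Infrastructure AB, Cinder Oy, Fennick Capital Ltd, Vantage Ventures SpA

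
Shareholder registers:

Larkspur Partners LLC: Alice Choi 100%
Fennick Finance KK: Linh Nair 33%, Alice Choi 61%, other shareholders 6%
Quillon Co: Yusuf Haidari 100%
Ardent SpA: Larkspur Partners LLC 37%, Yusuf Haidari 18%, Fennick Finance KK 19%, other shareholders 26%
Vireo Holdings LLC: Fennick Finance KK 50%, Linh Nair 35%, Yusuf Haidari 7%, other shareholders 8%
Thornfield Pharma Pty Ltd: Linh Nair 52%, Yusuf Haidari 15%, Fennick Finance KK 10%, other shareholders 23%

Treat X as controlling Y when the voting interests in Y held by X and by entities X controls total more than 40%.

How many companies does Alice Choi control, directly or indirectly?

Alice holds 100% of Larkspur, so Alice controls Larkspur.
Alice holds 61% of Fennick, so Alice controls Fennick.
Larkspur and Fennick together hold 37% + 19% = 56% of Ardent, so Alice controls Ardent.
Fennick holds 50% of Vireo, so Alice controls Vireo.
No other company's threshold is met.
Alice controls 4 companies.

4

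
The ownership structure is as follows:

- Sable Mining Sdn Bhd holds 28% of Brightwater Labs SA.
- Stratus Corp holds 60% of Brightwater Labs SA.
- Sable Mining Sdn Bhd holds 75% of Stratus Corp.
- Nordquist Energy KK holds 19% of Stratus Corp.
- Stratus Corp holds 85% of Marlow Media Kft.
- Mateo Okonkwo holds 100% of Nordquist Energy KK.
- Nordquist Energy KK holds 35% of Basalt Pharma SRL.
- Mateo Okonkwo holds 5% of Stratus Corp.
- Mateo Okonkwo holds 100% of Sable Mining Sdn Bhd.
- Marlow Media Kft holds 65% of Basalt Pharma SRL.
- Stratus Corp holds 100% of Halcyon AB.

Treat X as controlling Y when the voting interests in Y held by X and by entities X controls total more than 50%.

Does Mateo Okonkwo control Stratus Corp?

Yes

Mateo holds 100% of Sable, so Mateo controls Sable.
Mateo holds 100% of Nordquist, so Mateo controls Nordquist.
Nordquist and Sable and Mateo together hold 19% + 75% + 5% = 99% of Stratus, so Mateo controls Stratus.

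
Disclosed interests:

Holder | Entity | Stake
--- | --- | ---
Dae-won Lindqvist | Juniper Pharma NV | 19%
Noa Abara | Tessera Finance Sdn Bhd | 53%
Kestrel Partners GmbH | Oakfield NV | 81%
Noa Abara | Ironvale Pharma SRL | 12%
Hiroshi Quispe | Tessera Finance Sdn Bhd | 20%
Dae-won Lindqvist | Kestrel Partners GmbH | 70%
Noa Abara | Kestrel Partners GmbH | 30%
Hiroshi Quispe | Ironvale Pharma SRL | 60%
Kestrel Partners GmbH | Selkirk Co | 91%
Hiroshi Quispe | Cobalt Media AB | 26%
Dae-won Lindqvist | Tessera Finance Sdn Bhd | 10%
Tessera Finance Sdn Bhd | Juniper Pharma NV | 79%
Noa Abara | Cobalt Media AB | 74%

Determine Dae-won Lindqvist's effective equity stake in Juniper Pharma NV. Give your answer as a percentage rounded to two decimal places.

Dae-won reaches Juniper along 2 paths.
Direct stake: 19% = 19%.
Via Tessera: 10% × 79% = 7.9%.
Total: 19% + 7.9% = 26.9%.
Rounded: 26.90%.

26.90%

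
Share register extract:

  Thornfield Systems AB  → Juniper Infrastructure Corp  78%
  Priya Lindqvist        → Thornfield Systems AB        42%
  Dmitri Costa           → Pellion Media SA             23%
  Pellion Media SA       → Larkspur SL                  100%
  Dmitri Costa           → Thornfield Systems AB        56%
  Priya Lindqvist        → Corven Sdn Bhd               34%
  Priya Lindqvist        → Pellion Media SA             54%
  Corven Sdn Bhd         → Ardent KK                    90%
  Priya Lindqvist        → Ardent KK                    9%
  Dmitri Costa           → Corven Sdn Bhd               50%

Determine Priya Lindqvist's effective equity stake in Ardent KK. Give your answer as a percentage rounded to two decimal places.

Priya reaches Ardent along 2 paths.
Direct stake: 9% = 9%.
Via Corven: 34% × 90% = 30.6%.
Total: 9% + 30.6% = 39.6%.
Rounded: 39.60%.

39.60%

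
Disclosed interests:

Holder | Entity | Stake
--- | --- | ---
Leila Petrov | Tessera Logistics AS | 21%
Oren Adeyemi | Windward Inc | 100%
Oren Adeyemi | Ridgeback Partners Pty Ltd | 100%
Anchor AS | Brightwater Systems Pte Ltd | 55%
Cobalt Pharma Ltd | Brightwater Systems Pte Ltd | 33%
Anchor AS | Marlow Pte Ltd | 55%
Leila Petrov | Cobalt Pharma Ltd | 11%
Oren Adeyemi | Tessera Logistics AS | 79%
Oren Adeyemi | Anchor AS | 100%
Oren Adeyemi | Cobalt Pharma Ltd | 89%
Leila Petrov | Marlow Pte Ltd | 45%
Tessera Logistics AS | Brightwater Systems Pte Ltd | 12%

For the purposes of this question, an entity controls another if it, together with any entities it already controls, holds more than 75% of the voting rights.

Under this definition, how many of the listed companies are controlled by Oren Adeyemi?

Oren holds 89% of Cobalt, so Oren controls Cobalt.
Oren holds 100% of Anchor, so Oren controls Anchor.
Oren holds 79% of Tessera, so Oren controls Tessera.
Oren holds 100% of Ridgeback, so Oren controls Ridgeback.
Oren holds 100% of Windward, so Oren controls Windward.
Cobalt and Tessera and Anchor together hold 33% + 12% + 55% = 100% of Brightwater, so Oren controls Brightwater.
No other company's threshold is met.
Oren controls 6 companies.

6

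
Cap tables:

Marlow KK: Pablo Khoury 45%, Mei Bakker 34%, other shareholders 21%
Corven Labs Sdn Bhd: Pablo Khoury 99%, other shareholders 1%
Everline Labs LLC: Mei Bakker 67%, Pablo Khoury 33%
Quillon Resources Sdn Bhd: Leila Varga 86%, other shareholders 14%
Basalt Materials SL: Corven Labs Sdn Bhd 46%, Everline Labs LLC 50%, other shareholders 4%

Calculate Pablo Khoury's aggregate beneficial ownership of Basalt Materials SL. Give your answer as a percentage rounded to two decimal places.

Pablo reaches Basalt along 2 paths.
Via Corven: 99% × 46% = 45.54%.
Via Everline: 33% × 50% = 16.5%.
Total: 45.54% + 16.5% = 62.04%.

62.04%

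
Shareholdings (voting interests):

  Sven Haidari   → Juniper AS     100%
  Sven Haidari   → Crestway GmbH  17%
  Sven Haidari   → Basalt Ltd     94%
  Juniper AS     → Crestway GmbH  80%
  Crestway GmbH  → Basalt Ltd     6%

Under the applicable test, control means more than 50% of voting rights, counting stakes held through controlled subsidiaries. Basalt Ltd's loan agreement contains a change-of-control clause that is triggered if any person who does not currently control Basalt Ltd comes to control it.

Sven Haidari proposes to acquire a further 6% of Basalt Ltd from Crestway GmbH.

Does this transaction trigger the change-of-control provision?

The purchase adds only to Sven's holdings (Crestway's stake shrinks), so Sven is the only person who could newly come to control Basalt.
Sven holds 100% of Juniper, so Sven controls Juniper.
Juniper and Sven together hold 80% + 17% = 97% of Crestway, so Sven controls Crestway.
Crestway and Sven together hold 6% + 94% = 100% of Basalt, so Sven controls Basalt.
So Sven already controls Basalt before the transaction.
After the purchase, Sven's direct stake in Basalt rises to 94% + 6% = 100%, and Crestway's stake falls to 0%.
Sven controlled Basalt already, so this is not a new person acquiring control; every other person's position is unchanged or reduced.
No new person acquires control, so the clause is not triggered.

No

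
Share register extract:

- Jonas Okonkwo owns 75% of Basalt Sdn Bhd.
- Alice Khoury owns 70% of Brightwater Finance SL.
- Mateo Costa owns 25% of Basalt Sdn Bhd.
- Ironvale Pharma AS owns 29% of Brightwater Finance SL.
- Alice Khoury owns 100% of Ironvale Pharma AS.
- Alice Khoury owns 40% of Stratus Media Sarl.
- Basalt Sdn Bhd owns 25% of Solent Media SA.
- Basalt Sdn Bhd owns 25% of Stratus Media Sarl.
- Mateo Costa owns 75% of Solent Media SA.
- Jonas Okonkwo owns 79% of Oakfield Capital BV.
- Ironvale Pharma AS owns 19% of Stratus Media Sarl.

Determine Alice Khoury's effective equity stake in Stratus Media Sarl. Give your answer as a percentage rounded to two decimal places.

59.00%

Alice reaches Stratus along 2 paths.
Direct stake: 40% = 40%.
Via Ironvale: 100% × 19% = 19%.
Total: 40% + 19% = 59%.
Rounded: 59.00%.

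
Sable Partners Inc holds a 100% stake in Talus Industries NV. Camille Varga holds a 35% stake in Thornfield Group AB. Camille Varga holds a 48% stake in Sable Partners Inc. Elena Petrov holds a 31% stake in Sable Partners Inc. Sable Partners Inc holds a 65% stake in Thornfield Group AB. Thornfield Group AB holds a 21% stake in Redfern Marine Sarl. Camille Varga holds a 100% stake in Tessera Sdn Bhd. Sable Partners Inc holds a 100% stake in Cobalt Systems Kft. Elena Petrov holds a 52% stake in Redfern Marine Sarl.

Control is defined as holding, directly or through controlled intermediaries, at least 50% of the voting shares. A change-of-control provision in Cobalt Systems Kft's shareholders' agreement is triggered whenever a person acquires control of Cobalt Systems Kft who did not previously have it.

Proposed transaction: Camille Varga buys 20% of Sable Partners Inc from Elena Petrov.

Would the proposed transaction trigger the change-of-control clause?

Yes

The purchase adds only to Camille's holdings (Elena's stake shrinks), so Camille is the only person who could newly come to control Cobalt.
Camille holds 100% of Tessera, so Camille controls Tessera.
Neither Camille nor any entity Camille controls holds any voting interest in Cobalt.
So before the transaction, Camille does not control Cobalt.
After the purchase, Camille's direct stake in Sable rises to 48% + 20% = 68%, and Elena's stake falls to 11%.
Camille holds 68% of Sable, so Camille controls Sable.
Sable holds 100% of Cobalt, so Camille controls Cobalt.
Camille did not control Cobalt before and does after, so the clause is triggered.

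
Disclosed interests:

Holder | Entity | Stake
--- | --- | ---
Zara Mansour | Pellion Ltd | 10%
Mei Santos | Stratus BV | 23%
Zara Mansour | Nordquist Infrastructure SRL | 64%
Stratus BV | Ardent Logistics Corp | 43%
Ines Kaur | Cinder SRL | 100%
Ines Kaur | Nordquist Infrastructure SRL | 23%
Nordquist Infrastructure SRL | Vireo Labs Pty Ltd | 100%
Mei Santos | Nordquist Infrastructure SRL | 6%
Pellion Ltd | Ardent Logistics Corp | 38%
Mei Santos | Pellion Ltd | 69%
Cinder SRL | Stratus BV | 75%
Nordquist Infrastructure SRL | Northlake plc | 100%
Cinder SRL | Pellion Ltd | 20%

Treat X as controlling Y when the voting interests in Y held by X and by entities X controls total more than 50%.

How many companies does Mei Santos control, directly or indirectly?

Mei holds 69% of Pellion, so Mei controls Pellion.
No other company's threshold is met.
Mei controls 1 company.

1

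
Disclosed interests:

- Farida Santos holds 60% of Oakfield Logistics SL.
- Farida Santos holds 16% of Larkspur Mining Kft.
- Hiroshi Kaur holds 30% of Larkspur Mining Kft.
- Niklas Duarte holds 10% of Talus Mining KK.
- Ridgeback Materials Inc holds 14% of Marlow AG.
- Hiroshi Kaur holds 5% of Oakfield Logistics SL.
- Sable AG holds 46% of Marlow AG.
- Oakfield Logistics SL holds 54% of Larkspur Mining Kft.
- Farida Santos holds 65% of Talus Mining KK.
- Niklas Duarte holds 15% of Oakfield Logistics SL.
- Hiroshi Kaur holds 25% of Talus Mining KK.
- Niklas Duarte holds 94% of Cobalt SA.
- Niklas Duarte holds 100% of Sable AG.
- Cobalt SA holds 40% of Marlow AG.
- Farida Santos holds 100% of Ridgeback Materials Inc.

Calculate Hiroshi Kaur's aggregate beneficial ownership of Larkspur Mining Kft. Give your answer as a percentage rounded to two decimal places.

Hiroshi reaches Larkspur along 2 paths.
Via Oakfield: 5% × 54% = 2.7%.
Direct stake: 30% = 30%.
Total: 2.7% + 30% = 32.7%.
Rounded: 32.70%.

32.70%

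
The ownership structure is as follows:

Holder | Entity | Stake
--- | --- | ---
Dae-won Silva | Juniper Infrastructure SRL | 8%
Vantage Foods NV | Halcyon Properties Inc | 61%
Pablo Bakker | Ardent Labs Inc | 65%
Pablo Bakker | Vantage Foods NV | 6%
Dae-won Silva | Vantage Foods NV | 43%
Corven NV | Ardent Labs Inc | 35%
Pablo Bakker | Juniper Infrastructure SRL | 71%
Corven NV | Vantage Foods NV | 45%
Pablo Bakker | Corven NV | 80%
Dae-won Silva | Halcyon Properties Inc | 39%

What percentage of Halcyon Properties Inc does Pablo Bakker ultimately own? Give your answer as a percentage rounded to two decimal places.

25.62%

Pablo reaches Halcyon along 2 paths.
Via Corven → Vantage: 80% × 45% × 61% = 21.96%.
Via Vantage: 6% × 61% = 3.66%.
Total: 21.96% + 3.66% = 25.62%.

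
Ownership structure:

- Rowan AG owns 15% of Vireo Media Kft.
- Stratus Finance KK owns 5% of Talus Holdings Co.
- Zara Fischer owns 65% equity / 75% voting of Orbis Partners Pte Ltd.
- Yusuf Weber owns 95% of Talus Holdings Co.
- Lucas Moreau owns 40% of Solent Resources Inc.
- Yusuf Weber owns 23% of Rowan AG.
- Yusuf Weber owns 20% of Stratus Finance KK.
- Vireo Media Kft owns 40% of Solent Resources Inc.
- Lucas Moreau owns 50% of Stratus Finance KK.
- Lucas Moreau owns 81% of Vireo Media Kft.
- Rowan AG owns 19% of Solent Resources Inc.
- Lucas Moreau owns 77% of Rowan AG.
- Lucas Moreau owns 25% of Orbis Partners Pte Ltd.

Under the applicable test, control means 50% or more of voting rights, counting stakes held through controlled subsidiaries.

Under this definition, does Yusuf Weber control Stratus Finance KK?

No

Yusuf holds 95% of Talus, so Yusuf controls Talus.
In Stratus, Yusuf's side holds only 20%, not ≥ 50%.
So Yusuf does not control Stratus.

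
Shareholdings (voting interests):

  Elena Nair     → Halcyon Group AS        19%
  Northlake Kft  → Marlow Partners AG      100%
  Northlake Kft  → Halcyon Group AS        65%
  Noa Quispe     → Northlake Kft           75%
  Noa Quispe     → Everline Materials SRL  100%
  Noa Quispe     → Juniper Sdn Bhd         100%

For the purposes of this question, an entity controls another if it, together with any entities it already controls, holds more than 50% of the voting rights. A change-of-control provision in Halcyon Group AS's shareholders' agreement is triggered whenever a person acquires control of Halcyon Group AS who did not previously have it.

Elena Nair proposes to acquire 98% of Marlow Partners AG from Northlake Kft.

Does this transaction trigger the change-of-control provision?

The purchase adds only to Elena's holdings (Northlake's stake shrinks), so Elena is the only person who could newly come to control Halcyon.
Elena's largest direct stake is 19% in Halcyon, which does not meet the threshold, so Elena controls no company.
In Halcyon, Elena's side holds only 19%, not > 50%.
So before the transaction, Elena does not control Halcyon.
After the purchase, Elena holds 98% of Marlow directly, and Northlake's stake falls to 2%.
Elena holds 98% of Marlow, so Elena controls Marlow.
After the transaction, Elena's side holds 19% of Halcyon, not > 50%, so Elena still does not control Halcyon.
No new person acquires control, so the clause is not triggered.

No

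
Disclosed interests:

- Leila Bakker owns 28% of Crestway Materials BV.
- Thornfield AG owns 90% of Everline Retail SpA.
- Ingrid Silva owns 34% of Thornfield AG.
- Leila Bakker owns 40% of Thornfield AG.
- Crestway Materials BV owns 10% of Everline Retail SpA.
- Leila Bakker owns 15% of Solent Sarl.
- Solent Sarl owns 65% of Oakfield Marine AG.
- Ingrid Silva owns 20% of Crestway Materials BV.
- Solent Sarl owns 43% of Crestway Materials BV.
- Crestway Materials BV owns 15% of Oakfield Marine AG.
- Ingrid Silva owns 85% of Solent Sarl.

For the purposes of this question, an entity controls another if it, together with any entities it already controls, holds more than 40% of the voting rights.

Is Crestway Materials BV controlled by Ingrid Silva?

Yes

Ingrid holds 85% of Solent, so Ingrid controls Solent.
Ingrid and Solent together hold 20% + 43% = 63% of Crestway, so Ingrid controls Crestway.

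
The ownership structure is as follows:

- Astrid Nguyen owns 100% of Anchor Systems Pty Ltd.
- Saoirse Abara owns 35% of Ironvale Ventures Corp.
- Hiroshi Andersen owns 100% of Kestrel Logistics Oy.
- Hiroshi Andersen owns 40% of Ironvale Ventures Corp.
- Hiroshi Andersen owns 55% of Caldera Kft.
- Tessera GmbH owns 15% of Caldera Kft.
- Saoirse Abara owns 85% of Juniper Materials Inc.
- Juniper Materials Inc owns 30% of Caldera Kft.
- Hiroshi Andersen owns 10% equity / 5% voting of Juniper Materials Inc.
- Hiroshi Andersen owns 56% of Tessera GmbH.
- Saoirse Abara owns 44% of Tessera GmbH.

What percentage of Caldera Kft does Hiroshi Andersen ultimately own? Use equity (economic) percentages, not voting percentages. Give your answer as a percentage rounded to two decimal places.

Hiroshi reaches Caldera along 3 paths.
Via Juniper: 10% × 30% = 3%.
Direct stake: 55% = 55%.
Via Tessera: 56% × 15% = 8.4%.
Total: 3% + 55% + 8.4% = 66.4%.
Rounded: 66.40%.

66.40%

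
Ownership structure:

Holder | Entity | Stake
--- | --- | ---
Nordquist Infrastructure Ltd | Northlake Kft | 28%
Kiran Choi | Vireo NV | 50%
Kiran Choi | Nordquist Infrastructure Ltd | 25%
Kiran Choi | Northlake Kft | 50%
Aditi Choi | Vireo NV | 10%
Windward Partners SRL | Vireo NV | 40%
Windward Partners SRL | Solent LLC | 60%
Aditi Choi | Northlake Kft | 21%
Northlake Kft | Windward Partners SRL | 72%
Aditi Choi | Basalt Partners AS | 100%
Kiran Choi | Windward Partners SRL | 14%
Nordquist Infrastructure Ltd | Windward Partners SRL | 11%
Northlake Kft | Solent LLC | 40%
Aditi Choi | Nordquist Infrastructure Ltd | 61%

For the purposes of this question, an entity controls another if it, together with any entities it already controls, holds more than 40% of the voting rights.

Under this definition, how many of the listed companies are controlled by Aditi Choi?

6

Aditi holds 61% of Nordquist, so Aditi controls Nordquist.
Nordquist and Aditi together hold 28% + 21% = 49% of Northlake, so Aditi controls Northlake.
Northlake and Nordquist together hold 72% + 11% = 83% of Windward, so Aditi controls Windward.
Aditi holds 100% of Basalt, so Aditi controls Basalt.
Windward and Northlake together hold 60% + 40% = 100% of Solent, so Aditi controls Solent.
Windward and Aditi together hold 40% + 10% = 50% of Vireo, so Aditi controls Vireo.
Aditi controls 6 companies.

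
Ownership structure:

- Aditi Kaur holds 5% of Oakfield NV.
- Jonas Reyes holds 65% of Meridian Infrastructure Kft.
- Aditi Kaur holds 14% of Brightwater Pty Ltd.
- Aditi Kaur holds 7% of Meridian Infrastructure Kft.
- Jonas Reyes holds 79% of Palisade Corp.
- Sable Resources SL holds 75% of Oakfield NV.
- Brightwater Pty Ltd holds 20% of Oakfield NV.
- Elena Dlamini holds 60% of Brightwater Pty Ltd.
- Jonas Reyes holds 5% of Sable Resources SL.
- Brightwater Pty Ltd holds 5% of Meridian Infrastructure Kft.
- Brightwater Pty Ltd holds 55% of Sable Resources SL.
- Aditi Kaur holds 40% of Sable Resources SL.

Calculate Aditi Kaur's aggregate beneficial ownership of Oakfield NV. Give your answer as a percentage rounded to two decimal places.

43.58%

Aditi reaches Oakfield along 4 paths.
Via Brightwater: 14% × 20% = 2.8%.
Via Sable: 40% × 75% = 30%.
Via Brightwater → Sable: 14% × 55% × 75% = 5.775%.
Direct stake: 5% = 5%.
Total: 2.8% + 30% + 5.775% + 5% = 43.575%.
Rounded: 43.58%.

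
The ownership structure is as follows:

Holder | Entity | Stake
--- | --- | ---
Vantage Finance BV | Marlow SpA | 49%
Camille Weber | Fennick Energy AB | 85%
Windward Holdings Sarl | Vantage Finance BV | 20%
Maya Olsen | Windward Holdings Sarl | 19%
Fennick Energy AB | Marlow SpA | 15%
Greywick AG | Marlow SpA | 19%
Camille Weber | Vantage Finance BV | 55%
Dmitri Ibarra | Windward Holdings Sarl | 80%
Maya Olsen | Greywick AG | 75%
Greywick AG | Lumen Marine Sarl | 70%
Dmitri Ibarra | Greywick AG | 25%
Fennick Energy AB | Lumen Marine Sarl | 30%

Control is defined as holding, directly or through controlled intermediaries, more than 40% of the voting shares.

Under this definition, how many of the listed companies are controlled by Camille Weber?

3

Camille holds 55% of Vantage, so Camille controls Vantage.
Camille holds 85% of Fennick, so Camille controls Fennick.
Fennick and Vantage together hold 15% + 49% = 64% of Marlow, so Camille controls Marlow.
No other company's threshold is met.
Camille controls 3 companies.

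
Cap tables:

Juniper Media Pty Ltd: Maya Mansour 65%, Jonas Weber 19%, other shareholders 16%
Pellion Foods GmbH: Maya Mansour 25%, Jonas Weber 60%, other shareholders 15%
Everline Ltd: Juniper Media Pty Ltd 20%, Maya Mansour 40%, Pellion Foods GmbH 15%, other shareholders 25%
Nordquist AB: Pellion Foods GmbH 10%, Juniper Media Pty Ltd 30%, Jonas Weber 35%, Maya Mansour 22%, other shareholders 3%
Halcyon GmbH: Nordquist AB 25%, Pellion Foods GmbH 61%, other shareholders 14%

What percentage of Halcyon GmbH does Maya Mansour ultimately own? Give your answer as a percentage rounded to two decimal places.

26.25%

Maya reaches Halcyon along 4 paths.
Via Pellion → Nordquist: 25% × 10% × 25% = 0.625%.
Via Juniper → Nordquist: 65% × 30% × 25% = 4.875%.
Via Nordquist: 22% × 25% = 5.5%.
Via Pellion: 25% × 61% = 15.25%.
Total: 0.625% + 4.875% + 5.5% + 15.25% = 26.25%.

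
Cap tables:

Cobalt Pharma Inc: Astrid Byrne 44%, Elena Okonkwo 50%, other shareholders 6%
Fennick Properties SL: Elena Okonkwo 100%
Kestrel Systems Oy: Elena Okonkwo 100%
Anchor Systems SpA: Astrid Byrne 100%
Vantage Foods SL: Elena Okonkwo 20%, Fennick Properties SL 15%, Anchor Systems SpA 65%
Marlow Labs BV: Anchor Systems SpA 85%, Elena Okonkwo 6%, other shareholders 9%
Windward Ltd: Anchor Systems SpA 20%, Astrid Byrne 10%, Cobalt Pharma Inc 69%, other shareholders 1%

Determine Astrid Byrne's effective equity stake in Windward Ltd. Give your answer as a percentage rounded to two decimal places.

Astrid reaches Windward along 3 paths.
Via Anchor: 100% × 20% = 20%.
Direct stake: 10% = 10%.
Via Cobalt: 44% × 69% = 30.36%.
Total: 20% + 10% + 30.36% = 60.36%.

60.36%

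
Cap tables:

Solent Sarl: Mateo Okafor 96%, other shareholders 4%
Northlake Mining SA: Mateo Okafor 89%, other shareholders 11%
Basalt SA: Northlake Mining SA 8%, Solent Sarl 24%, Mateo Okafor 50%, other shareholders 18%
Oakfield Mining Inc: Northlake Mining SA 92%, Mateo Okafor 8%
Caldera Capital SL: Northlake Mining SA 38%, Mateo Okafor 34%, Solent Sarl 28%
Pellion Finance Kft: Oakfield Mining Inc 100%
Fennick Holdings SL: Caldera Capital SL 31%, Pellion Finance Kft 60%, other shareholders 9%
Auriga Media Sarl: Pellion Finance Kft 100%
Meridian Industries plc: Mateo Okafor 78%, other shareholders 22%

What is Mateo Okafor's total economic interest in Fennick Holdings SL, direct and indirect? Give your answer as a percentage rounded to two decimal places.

83.29%

Mateo reaches Fennick along 5 paths.
Via Northlake → Caldera: 89% × 38% × 31% = 10.4842%.
Via Caldera: 34% × 31% = 10.54%.
Via Solent → Caldera: 96% × 28% × 31% = 8.3328%.
Via Northlake → Oakfield → Pellion: 89% × 92% × 100% × 60% = 49.128%.
Via Oakfield → Pellion: 8% × 100% × 60% = 4.8%.
Total: 10.4842% + 10.54% + 8.3328% + 49.128% + 4.8% = 83.285%.
Rounded: 83.29%.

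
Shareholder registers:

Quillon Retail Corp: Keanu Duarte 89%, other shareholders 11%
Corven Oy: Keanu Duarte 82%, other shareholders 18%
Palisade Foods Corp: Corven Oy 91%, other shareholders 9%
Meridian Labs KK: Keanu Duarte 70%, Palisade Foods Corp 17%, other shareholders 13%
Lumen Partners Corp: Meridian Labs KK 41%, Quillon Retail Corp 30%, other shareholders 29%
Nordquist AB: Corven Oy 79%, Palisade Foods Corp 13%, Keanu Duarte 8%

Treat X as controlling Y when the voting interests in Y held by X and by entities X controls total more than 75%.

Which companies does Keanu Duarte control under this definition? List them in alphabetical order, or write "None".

Keanu holds 89% of Quillon, so Keanu controls Quillon.
Keanu holds 82% of Corven, so Keanu controls Corven.
Corven holds 91% of Palisade, so Keanu controls Palisade.
Keanu and Palisade together hold 70% + 17% = 87% of Meridian, so Keanu controls Meridian.
Corven and Palisade and Keanu together hold 79% + 13% + 8% = 100% of Nordquist, so Keanu controls Nordquist.
No other company's threshold is met.

Corven Oy, Meridian Labs KK, Nordquist AB, Palisade Foods Corp, Quillon Retail Corp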